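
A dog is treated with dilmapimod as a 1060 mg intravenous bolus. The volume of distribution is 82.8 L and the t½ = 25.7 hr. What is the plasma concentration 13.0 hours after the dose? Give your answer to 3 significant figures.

C₀ = dose / V = 1060 / 82.8 = 12.80 µg/mL
k = ln 2 / 25.7 = 0.02697 hr⁻¹
C(t) = C₀ e^(−kt) = 12.80 × e^(−0.02697 × 13.0) = 12.80 × e^(−0.3506) = 12.80 × 0.7043 ≈ 9.02 µg/mL

9.02 µg/mL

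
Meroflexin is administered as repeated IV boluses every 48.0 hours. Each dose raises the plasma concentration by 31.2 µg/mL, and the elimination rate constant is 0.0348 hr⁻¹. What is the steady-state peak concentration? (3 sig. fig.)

38.4 µg/mL

Fraction remaining after one interval: e^(−kτ) = e^(−0.03480 × 48.0) = 0.1882
R = 1 / (1 − 0.1882) = 1.232
Css,max = 31.2 × 1.232 ≈ 38.4 µg/mL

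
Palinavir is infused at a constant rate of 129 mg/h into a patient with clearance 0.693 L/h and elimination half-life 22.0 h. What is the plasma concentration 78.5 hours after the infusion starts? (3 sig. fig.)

Css = rate / CL = 129 / 0.693 = 186.1 µg/mL
k = ln 2 / 22.0 = 0.03151 h⁻¹
C(t) = Css (1 − e^(−kt)) = 186.1 × (1 − e^(−2.473)) = 186.1 × 0.9157 ≈ 170 µg/mL

170 µg/mL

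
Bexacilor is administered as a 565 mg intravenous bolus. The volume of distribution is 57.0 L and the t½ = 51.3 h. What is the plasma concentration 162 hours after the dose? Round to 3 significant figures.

C₀ = dose / V = 565 / 57.0 = 9.912 mg/L
k = ln 2 / 51.3 = 0.01351 h⁻¹
C(t) = C₀ e^(−kt) = 9.912 × e^(−0.01351 × 162) = 9.912 × e^(−2.189) = 9.912 × 0.1120 ≈ 1.11 mg/L

1.11 mg/L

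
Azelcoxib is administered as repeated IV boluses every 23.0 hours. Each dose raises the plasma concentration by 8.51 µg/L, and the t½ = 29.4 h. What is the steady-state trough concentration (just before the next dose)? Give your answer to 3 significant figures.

k = ln 2 / 29.4 = 0.02358 h⁻¹
Fraction remaining after one interval: e^(−kτ) = e^(−0.02358 × 23.0) = 0.5814
R = 1 / (1 − 0.5814) = 2.389
Css,max = 8.51 × 2.389 = 20.33 µg/L
Css,min = Css,max × e^(−kτ) = 20.33 × 0.5814 ≈ 11.8 µg/L

11.8 µg/L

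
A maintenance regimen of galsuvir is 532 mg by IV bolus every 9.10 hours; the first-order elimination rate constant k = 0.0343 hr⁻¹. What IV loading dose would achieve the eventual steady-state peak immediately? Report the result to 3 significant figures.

Accumulation ratio R = 1 / (1 − e^(−kτ)) = 1 / (1 − e^(−0.03430×9.10)) = 1 / (1 − 0.7319) = 3.730
Loading dose = maintenance dose × R = 532 × 3.730 ≈ 1980 mg

1980 mg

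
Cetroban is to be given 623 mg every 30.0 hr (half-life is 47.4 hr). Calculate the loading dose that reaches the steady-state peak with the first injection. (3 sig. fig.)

1750 mg

k = ln 2 / 47.4 = 0.01462 hr⁻¹
Accumulation ratio R = 1 / (1 − e^(−kτ)) = 1 / (1 − e^(−0.01462×30.0)) = 1 / (1 − 0.6449) = 2.816
Loading dose = maintenance dose × R = 623 × 2.816 ≈ 1750 mg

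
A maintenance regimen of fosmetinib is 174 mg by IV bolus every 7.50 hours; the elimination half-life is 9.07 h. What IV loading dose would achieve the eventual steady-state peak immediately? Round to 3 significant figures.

k = ln 2 / 9.07 = 0.07642 h⁻¹
Accumulation ratio R = 1 / (1 − e^(−kτ)) = 1 / (1 − e^(−0.07642×7.50)) = 1 / (1 − 0.5637) = 2.292
Loading dose = maintenance dose × R = 174 × 2.292 ≈ 399 mg

399 mg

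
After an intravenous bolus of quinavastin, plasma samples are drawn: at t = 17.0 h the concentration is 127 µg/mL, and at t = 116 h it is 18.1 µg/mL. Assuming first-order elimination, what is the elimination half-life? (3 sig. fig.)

k = ln(C₁/C₂) / (t₂ − t₁) = ln(127/18.1) / (116 − 17.0)
  = 1.948 / 99.00 = 0.01968 h⁻¹
t½ = ln 2 / k = ln 2 / 0.01968 ≈ 35.2 hours

35.2 hours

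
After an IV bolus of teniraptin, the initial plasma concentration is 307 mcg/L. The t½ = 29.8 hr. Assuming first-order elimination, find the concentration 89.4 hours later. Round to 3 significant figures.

k = ln 2 / 29.8 = 0.02326 hr⁻¹
C(t) = C₀ e^(−kt) = 307 × e^(−0.02326 × 89.4) = 307 × e^(−2.079) = 307 × 0.1250 ≈ 38.4 mcg/L

38.4 mcg/L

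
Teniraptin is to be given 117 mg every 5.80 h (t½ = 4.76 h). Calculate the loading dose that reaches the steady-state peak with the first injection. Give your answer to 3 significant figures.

k = ln 2 / 4.76 = 0.1456 h⁻¹
Accumulation ratio R = 1 / (1 − e^(−kτ)) = 1 / (1 − e^(−0.1456×5.80)) = 1 / (1 − 0.4297) = 1.754
Loading dose = maintenance dose × R = 117 × 1.754 ≈ 205 mg

205 mg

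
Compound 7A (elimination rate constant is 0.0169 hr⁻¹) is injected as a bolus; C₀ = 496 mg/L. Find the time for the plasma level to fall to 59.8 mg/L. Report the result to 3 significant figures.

125 hours

C(t) = C₀ e^(−kt)  ⇒  t = ln(C₀/C) / k
t = ln(496/59.8) / 0.01690 = 2.116 / 0.01690 ≈ 125 hours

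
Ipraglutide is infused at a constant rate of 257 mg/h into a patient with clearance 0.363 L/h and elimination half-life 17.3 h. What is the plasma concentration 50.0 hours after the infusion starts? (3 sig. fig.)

612 µg/mL

Css = rate / CL = 257 / 0.363 = 708.0 µg/mL
k = ln 2 / 17.3 = 0.04007 h⁻¹
C(t) = Css (1 − e^(−kt)) = 708.0 × (1 − e^(−2.003)) = 708.0 × 0.8651 ≈ 612 µg/mL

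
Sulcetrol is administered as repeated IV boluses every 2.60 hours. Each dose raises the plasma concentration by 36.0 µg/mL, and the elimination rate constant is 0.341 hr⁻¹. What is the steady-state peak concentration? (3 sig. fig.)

Fraction remaining after one interval: e^(−kτ) = e^(−0.3410 × 2.60) = 0.4121
R = 1 / (1 − 0.4121) = 1.701
Css,max = 36.0 × 1.701 ≈ 61.2 µg/mL

61.2 µg/mL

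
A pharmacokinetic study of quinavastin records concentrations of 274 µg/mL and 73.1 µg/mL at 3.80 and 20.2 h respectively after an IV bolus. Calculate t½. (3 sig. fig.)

8.60 hours

k = ln(C₁/C₂) / (t₂ − t₁) = ln(274/73.1) / (20.2 − 3.80)
  = 1.321 / 16.40 = 0.08057 h⁻¹
t½ = ln 2 / k = ln 2 / 0.08057 ≈ 8.60 hours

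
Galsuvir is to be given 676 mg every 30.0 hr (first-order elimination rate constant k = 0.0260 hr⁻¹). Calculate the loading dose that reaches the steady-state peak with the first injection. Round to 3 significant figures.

1250 mg

Accumulation ratio R = 1 / (1 − e^(−kτ)) = 1 / (1 − e^(−0.02600×30.0)) = 1 / (1 − 0.4584) = 1.846
Loading dose = maintenance dose × R = 676 × 1.846 ≈ 1250 mg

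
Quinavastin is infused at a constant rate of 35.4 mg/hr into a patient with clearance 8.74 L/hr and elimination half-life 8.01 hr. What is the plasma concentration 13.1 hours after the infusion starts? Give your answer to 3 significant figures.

2.75 mg/L

Css = rate / CL = 35.4 / 8.74 = 4.050 mg/L
k = ln 2 / 8.01 = 0.08654 hr⁻¹
C(t) = Css (1 − e^(−kt)) = 4.050 × (1 − e^(−1.134)) = 4.050 × 0.6781 ≈ 2.75 mg/L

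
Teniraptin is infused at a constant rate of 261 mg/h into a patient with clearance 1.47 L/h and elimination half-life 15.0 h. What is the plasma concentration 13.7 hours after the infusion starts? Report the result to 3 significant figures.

83.3 µg/mL

Css = rate / CL = 261 / 1.47 = 177.6 µg/mL
k = ln 2 / 15.0 = 0.04621 h⁻¹
C(t) = Css (1 − e^(−kt)) = 177.6 × (1 − e^(−0.6331)) = 177.6 × 0.4690 ≈ 83.3 µg/mL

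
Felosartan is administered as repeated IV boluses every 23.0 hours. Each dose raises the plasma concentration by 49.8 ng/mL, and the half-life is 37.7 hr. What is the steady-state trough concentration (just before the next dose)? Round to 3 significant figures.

94.6 ng/mL

k = ln 2 / 37.7 = 0.01839 hr⁻¹
Fraction remaining after one interval: e^(−kτ) = e^(−0.01839 × 23.0) = 0.6552
R = 1 / (1 − 0.6552) = 2.900
Css,max = 49.8 × 2.900 = 144.4 ng/mL
Css,min = Css,max × e^(−kτ) = 144.4 × 0.6552 ≈ 94.6 ng/mL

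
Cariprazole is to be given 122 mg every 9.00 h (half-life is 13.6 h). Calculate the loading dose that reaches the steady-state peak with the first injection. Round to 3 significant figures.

k = ln 2 / 13.6 = 0.05097 h⁻¹
Accumulation ratio R = 1 / (1 − e^(−kτ)) = 1 / (1 − e^(−0.05097×9.00)) = 1 / (1 − 0.6321) = 2.718
Loading dose = maintenance dose × R = 122 × 2.718 ≈ 332 mg

332 mg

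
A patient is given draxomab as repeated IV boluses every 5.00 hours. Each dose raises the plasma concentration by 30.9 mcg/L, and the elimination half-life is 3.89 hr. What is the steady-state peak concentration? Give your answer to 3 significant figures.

k = ln 2 / 3.89 = 0.1782 hr⁻¹
Fraction remaining after one interval: e^(−kτ) = e^(−0.1782 × 5.00) = 0.4103
R = 1 / (1 − 0.4103) = 1.696
Css,max = 30.9 × 1.696 ≈ 52.4 mcg/L

52.4 mcg/L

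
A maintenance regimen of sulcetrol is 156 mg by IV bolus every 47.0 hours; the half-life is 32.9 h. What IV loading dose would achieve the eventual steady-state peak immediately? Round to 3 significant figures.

k = ln 2 / 32.9 = 0.02107 h⁻¹
Accumulation ratio R = 1 / (1 − e^(−kτ)) = 1 / (1 − e^(−0.02107×47.0)) = 1 / (1 − 0.3715) = 1.591
Loading dose = maintenance dose × R = 156 × 1.591 ≈ 248 mg

248 mg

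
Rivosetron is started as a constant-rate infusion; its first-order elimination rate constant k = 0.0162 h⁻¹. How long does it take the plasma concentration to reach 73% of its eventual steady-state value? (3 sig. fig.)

80.8 hours

f = 1 − e^(−kt)  ⇒  t = −ln(1 − f) / k
t = −ln(1 − 0.73) / 0.01620 = 1.309 / 0.01620 ≈ 80.8 hours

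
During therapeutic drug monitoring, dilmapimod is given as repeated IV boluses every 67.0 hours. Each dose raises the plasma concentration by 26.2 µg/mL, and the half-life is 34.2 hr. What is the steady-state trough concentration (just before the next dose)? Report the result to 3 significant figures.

9.07 µg/mL

k = ln 2 / 34.2 = 0.02027 hr⁻¹
Fraction remaining after one interval: e^(−kτ) = e^(−0.02027 × 67.0) = 0.2572
R = 1 / (1 − 0.2572) = 1.346
Css,max = 26.2 × 1.346 = 35.27 µg/mL
Css,min = Css,max × e^(−kτ) = 35.27 × 0.2572 ≈ 9.07 µg/mL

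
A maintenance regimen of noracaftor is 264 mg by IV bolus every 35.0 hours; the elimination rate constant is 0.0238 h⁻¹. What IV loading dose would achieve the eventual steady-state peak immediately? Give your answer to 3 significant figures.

Accumulation ratio R = 1 / (1 − e^(−kτ)) = 1 / (1 − e^(−0.02380×35.0)) = 1 / (1 − 0.4347) = 1.769
Loading dose = maintenance dose × R = 264 × 1.769 ≈ 467 mg

467 mg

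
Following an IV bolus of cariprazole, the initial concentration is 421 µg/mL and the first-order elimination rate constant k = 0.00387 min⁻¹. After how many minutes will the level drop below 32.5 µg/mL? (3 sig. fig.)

662 minutes

C(t) = C₀ e^(−kt)  ⇒  t = ln(C₀/C) / k
t = ln(421/32.5) / 0.003870 = 2.561 / 0.003870 ≈ 662 minutes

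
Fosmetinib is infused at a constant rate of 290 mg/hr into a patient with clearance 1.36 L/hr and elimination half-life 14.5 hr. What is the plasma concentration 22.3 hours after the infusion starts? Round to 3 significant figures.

Css = rate / CL = 290 / 1.36 = 213.2 mg/L
k = ln 2 / 14.5 = 0.04780 hr⁻¹
C(t) = Css (1 − e^(−kt)) = 213.2 × (1 − e^(−1.066)) = 213.2 × 0.6556 ≈ 140 mg/L

140 mg/L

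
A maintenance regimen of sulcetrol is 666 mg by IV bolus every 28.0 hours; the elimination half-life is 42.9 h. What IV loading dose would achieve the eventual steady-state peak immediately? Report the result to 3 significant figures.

1830 mg

k = ln 2 / 42.9 = 0.01616 h⁻¹
Accumulation ratio R = 1 / (1 − e^(−kτ)) = 1 / (1 − e^(−0.01616×28.0)) = 1 / (1 − 0.6361) = 2.748
Loading dose = maintenance dose × R = 666 × 2.748 ≈ 1830 mg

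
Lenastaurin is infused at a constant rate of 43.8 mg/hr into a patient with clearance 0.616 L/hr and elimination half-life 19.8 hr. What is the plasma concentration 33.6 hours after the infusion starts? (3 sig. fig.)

Css = rate / CL = 43.8 / 0.616 = 71.10 mg/L
k = ln 2 / 19.8 = 0.03501 hr⁻¹
C(t) = Css (1 − e^(−kt)) = 71.10 × (1 − e^(−1.176)) = 71.10 × 0.6916 ≈ 49.2 mg/L

49.2 mg/L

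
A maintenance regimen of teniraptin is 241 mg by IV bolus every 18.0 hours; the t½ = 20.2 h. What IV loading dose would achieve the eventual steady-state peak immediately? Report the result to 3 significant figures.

523 mg

k = ln 2 / 20.2 = 0.03431 h⁻¹
Accumulation ratio R = 1 / (1 − e^(−kτ)) = 1 / (1 − e^(−0.03431×18.0)) = 1 / (1 − 0.5392) = 2.170
Loading dose = maintenance dose × R = 241 × 2.170 ≈ 523 mg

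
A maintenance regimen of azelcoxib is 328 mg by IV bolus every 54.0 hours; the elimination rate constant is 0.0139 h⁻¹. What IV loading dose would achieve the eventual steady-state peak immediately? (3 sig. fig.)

621 mg

Accumulation ratio R = 1 / (1 − e^(−kτ)) = 1 / (1 − e^(−0.01390×54.0)) = 1 / (1 − 0.4721) = 1.894
Loading dose = maintenance dose × R = 328 × 1.894 ≈ 621 mg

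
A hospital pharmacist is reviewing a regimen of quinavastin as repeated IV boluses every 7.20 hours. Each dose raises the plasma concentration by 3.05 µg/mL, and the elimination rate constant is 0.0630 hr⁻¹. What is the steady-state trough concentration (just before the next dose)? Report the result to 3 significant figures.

Fraction remaining after one interval: e^(−kτ) = e^(−0.06300 × 7.20) = 0.6353
R = 1 / (1 − 0.6353) = 2.742
Css,max = 3.05 × 2.742 = 8.364 µg/mL
Css,min = Css,max × e^(−kτ) = 8.364 × 0.6353 ≈ 5.31 µg/mL

5.31 µg/mL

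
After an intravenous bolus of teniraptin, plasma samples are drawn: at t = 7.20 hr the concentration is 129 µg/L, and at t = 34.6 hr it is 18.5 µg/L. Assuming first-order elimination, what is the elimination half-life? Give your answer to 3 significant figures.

9.78 hours

k = ln(C₁/C₂) / (t₂ − t₁) = ln(129/18.5) / (34.6 − 7.20)
  = 1.942 / 27.40 = 0.07088 hr⁻¹
t½ = ln 2 / k = ln 2 / 0.07088 ≈ 9.78 hours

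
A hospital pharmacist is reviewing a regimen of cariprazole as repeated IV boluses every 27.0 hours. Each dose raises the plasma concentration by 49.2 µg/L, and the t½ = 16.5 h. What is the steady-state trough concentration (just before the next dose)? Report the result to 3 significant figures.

k = ln 2 / 16.5 = 0.04201 h⁻¹
Fraction remaining after one interval: e^(−kτ) = e^(−0.04201 × 27.0) = 0.3217
R = 1 / (1 − 0.3217) = 1.474
Css,max = 49.2 × 1.474 = 72.53 µg/L
Css,min = Css,max × e^(−kτ) = 72.53 × 0.3217 ≈ 23.3 µg/L

23.3 µg/L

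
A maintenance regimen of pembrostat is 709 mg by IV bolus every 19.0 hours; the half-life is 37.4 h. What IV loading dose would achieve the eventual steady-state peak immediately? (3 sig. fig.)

k = ln 2 / 37.4 = 0.01853 h⁻¹
Accumulation ratio R = 1 / (1 − e^(−kτ)) = 1 / (1 − e^(−0.01853×19.0)) = 1 / (1 − 0.7032) = 3.369
Loading dose = maintenance dose × R = 709 × 3.369 ≈ 2390 mg

2390 mg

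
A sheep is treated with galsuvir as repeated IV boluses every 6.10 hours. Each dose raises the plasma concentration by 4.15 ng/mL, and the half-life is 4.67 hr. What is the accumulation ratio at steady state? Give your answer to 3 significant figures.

1.68

k = ln 2 / 4.67 = 0.1484 hr⁻¹
Fraction remaining after one interval: e^(−kτ) = e^(−0.1484 × 6.10) = 0.4044
R = 1 / (1 − 0.4044) = 1 / 0.5956 ≈ 1.68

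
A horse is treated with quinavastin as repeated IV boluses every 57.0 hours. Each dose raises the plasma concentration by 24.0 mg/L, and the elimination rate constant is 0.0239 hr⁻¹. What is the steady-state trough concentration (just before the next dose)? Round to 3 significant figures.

8.26 mg/L

Fraction remaining after one interval: e^(−kτ) = e^(−0.02390 × 57.0) = 0.2561
R = 1 / (1 − 0.2561) = 1.344
Css,max = 24.0 × 1.344 = 32.26 mg/L
Css,min = Css,max × e^(−kτ) = 32.26 × 0.2561 ≈ 8.26 mg/L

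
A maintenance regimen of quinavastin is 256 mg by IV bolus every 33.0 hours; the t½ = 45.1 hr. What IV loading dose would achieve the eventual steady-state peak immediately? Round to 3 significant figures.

644 mg

k = ln 2 / 45.1 = 0.01537 hr⁻¹
Accumulation ratio R = 1 / (1 − e^(−kτ)) = 1 / (1 − e^(−0.01537×33.0)) = 1 / (1 − 0.6022) = 2.514
Loading dose = maintenance dose × R = 256 × 2.514 ≈ 644 mg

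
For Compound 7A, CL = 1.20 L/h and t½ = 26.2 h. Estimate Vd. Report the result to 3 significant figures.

k = ln 2 / t½ = ln 2 / 26.2 = 0.02646 h⁻¹
V = CL / k = 1.20 / 0.02646 ≈ 45.4 L

45.4 L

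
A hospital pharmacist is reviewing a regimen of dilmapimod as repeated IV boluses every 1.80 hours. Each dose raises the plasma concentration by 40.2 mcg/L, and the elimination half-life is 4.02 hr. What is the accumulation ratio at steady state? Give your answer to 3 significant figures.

3.75

k = ln 2 / 4.02 = 0.1724 hr⁻¹
Fraction remaining after one interval: e^(−kτ) = e^(−0.1724 × 1.80) = 0.7332
R = 1 / (1 − 0.7332) = 1 / 0.2668 ≈ 3.75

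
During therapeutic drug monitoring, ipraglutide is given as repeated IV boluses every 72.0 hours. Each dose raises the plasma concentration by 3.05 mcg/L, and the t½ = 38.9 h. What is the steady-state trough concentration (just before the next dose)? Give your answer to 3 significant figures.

k = ln 2 / 38.9 = 0.01782 h⁻¹
Fraction remaining after one interval: e^(−kτ) = e^(−0.01782 × 72.0) = 0.2772
R = 1 / (1 − 0.2772) = 1.384
Css,max = 3.05 × 1.384 = 4.220 mcg/L
Css,min = Css,max × e^(−kτ) = 4.220 × 0.2772 ≈ 1.17 mcg/L

1.17 mcg/L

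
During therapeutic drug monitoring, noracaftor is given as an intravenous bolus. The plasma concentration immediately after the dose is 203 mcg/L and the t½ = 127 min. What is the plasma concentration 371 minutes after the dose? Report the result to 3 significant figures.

26.8 mcg/L

k = ln 2 / 127 = 0.005458 min⁻¹
371 min is 2.921 half-lives, so C = 203 × (1/2)^2.921 = 203 × 0.1320 ≈ 26.8 mcg/L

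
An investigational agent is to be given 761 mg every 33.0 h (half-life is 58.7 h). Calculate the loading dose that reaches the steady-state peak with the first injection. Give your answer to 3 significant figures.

k = ln 2 / 58.7 = 0.01181 h⁻¹
Accumulation ratio R = 1 / (1 − e^(−kτ)) = 1 / (1 − e^(−0.01181×33.0)) = 1 / (1 − 0.6773) = 3.099
Loading dose = maintenance dose × R = 761 × 3.099 ≈ 2360 mg

2360 mg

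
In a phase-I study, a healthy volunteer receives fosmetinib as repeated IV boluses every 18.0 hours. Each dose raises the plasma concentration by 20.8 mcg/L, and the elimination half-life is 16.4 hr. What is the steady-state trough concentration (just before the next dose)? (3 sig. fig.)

k = ln 2 / 16.4 = 0.04227 hr⁻¹
Fraction remaining after one interval: e^(−kτ) = e^(−0.04227 × 18.0) = 0.4673
R = 1 / (1 − 0.4673) = 1.877
Css,max = 20.8 × 1.877 = 39.05 mcg/L
Css,min = Css,max × e^(−kτ) = 39.05 × 0.4673 ≈ 18.2 mcg/L

18.2 mcg/L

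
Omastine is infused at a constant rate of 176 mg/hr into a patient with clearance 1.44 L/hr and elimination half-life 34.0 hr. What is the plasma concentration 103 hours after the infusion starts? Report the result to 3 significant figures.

Css = rate / CL = 176 / 1.44 = 122.2 mg/L
k = ln 2 / 34.0 = 0.02039 hr⁻¹
C(t) = Css (1 − e^(−kt)) = 122.2 × (1 − e^(−2.100)) = 122.2 × 0.8775 ≈ 107 mg/L

107 mg/L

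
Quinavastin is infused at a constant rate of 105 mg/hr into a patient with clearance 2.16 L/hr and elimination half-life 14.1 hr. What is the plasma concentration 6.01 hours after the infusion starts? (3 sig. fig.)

Css = rate / CL = 105 / 2.16 = 48.61 mg/L
k = ln 2 / 14.1 = 0.04916 hr⁻¹
C(t) = Css (1 − e^(−kt)) = 48.61 × (1 − e^(−0.2954)) = 48.61 × 0.2558 ≈ 12.4 mg/L

12.4 mg/L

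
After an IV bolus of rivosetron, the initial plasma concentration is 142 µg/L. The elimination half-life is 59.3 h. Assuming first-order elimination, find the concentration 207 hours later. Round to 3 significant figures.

12.6 µg/L

k = ln 2 / 59.3 = 0.01169 h⁻¹
C(t) = C₀ e^(−kt) = 142 × e^(−0.01169 × 207) = 142 × e^(−2.420) = 142 × 0.08896 ≈ 12.6 µg/L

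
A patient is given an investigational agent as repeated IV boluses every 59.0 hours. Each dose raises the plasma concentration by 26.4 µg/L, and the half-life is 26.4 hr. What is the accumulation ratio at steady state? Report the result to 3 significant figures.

k = ln 2 / 26.4 = 0.02626 hr⁻¹
Fraction remaining after one interval: e^(−kτ) = e^(−0.02626 × 59.0) = 0.2124
R = 1 / (1 − 0.2124) = 1 / 0.7876 ≈ 1.27

1.27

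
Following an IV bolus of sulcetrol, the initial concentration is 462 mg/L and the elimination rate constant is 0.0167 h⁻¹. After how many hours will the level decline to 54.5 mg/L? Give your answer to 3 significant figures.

C(t) = C₀ e^(−kt)  ⇒  t = ln(C₀/C) / k
t = ln(462/54.5) / 0.01670 = 2.137 / 0.01670 ≈ 128 hours

128 hours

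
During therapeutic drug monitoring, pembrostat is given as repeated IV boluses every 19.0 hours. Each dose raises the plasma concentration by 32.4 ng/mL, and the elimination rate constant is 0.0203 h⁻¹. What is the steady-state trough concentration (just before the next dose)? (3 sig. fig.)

68.8 ng/mL

Fraction remaining after one interval: e^(−kτ) = e^(−0.02030 × 19.0) = 0.6800
R = 1 / (1 − 0.6800) = 3.125
Css,max = 32.4 × 3.125 = 101.2 ng/mL
Css,min = Css,max × e^(−kτ) = 101.2 × 0.6800 ≈ 68.8 ng/mL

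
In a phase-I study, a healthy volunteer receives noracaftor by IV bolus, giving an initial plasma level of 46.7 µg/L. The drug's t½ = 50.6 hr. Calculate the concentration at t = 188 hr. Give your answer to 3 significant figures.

3.56 µg/L

k = ln 2 / 50.6 = 0.01370 hr⁻¹
188 hr is 3.715 half-lives, so C = 46.7 × (1/2)^3.715 = 46.7 × 0.07613 ≈ 3.56 µg/L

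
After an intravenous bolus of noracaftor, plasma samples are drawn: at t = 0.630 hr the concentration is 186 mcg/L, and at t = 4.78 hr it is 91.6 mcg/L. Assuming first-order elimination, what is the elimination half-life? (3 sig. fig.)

k = ln(C₁/C₂) / (t₂ − t₁) = ln(186/91.6) / (4.78 − 0.630)
  = 0.7083 / 4.150 = 0.1707 hr⁻¹
t½ = ln 2 / k = ln 2 / 0.1707 ≈ 4.06 hours

4.06 hours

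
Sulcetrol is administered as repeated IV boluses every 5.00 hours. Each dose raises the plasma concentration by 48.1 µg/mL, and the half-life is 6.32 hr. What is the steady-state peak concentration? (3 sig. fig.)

k = ln 2 / 6.32 = 0.1097 hr⁻¹
Fraction remaining after one interval: e^(−kτ) = e^(−0.1097 × 5.00) = 0.5779
R = 1 / (1 − 0.5779) = 2.369
Css,max = 48.1 × 2.369 ≈ 114 µg/mL

114 µg/mL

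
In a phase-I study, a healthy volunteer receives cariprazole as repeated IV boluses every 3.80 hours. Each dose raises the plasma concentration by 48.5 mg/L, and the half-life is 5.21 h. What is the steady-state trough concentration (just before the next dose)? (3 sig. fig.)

73.7 mg/L

k = ln 2 / 5.21 = 0.1330 h⁻¹
Fraction remaining after one interval: e^(−kτ) = e^(−0.1330 × 3.80) = 0.6032
R = 1 / (1 − 0.6032) = 2.520
Css,max = 48.5 × 2.520 = 122.2 mg/L
Css,min = Css,max × e^(−kτ) = 122.2 × 0.6032 ≈ 73.7 mg/L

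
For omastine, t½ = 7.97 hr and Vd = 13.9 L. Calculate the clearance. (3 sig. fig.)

k = ln 2 / t½ = ln 2 / 7.97 = 0.08697 hr⁻¹
CL = k · V = 0.08697 × 13.9 ≈ 1.21 L/hr

1.21 L/hr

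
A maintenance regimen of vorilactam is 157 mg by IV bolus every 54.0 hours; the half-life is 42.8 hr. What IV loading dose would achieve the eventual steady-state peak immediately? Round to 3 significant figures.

269 mg

k = ln 2 / 42.8 = 0.01620 hr⁻¹
Accumulation ratio R = 1 / (1 − e^(−kτ)) = 1 / (1 − e^(−0.01620×54.0)) = 1 / (1 − 0.4171) = 1.715
Loading dose = maintenance dose × R = 157 × 1.715 ≈ 269 mg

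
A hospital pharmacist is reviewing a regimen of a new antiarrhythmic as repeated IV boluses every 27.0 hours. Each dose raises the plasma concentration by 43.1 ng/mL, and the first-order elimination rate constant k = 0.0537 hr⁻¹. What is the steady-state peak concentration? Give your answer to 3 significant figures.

Fraction remaining after one interval: e^(−kτ) = e^(−0.05370 × 27.0) = 0.2346
R = 1 / (1 − 0.2346) = 1.306
Css,max = 43.1 × 1.306 ≈ 56.3 ng/mL

56.3 ng/mL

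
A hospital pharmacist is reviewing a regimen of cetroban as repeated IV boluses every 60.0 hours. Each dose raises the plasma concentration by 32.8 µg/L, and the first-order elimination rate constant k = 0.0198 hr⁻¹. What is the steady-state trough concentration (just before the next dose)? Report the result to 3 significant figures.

14.4 µg/L

Fraction remaining after one interval: e^(−kτ) = e^(−0.01980 × 60.0) = 0.3048
R = 1 / (1 − 0.3048) = 1.438
Css,max = 32.8 × 1.438 = 47.18 µg/L
Css,min = Css,max × e^(−kτ) = 47.18 × 0.3048 ≈ 14.4 µg/L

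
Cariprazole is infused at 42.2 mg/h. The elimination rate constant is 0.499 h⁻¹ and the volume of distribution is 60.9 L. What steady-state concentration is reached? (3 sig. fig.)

1.39 µg/mL

CL = k · V = 0.499 × 60.9 = 30.39 L/h
Css = rate / CL = 42.2 / 30.39 ≈ 1.39 µg/mL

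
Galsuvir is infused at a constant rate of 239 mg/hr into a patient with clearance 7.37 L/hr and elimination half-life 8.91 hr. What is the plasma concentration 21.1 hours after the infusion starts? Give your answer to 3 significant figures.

26.1 mg/L

Css = rate / CL = 239 / 7.37 = 32.43 mg/L
k = ln 2 / 8.91 = 0.07779 hr⁻¹
C(t) = Css (1 − e^(−kt)) = 32.43 × (1 − e^(−1.641)) = 32.43 × 0.8063 ≈ 26.1 mg/L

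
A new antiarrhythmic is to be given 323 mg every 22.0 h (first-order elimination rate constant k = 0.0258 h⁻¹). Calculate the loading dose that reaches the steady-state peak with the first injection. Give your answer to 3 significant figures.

Accumulation ratio R = 1 / (1 − e^(−kτ)) = 1 / (1 − e^(−0.02580×22.0)) = 1 / (1 − 0.5669) = 2.309
Loading dose = maintenance dose × R = 323 × 2.309 ≈ 746 mg

746 mg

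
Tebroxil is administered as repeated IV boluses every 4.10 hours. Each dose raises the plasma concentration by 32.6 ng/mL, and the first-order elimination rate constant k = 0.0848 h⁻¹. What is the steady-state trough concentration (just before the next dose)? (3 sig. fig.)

Fraction remaining after one interval: e^(−kτ) = e^(−0.08480 × 4.10) = 0.7063
R = 1 / (1 − 0.7063) = 3.405
Css,max = 32.6 × 3.405 = 111.0 ng/mL
Css,min = Css,max × e^(−kτ) = 111.0 × 0.7063 ≈ 78.4 ng/mL

78.4 ng/mL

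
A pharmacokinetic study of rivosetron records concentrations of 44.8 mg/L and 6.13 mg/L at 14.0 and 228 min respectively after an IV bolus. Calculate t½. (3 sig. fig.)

74.6 minutes

k = ln(C₁/C₂) / (t₂ − t₁) = ln(44.8/6.13) / (228 − 14.0)
  = 1.989 / 214.0 = 0.009294 min⁻¹
t½ = ln 2 / k = ln 2 / 0.009294 ≈ 74.6 minutes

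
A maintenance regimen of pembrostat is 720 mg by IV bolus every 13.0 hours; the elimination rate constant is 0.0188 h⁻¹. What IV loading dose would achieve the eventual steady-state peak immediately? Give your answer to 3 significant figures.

Accumulation ratio R = 1 / (1 − e^(−kτ)) = 1 / (1 − e^(−0.01880×13.0)) = 1 / (1 − 0.7832) = 4.612
Loading dose = maintenance dose × R = 720 × 4.612 ≈ 3320 mg

3320 mg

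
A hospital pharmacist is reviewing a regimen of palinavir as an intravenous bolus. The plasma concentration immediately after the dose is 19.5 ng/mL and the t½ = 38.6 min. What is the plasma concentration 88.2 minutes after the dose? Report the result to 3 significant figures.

4.00 ng/mL

k = ln 2 / 38.6 = 0.01796 min⁻¹
88.2 min is 2.285 half-lives, so C = 19.5 × (1/2)^2.285 = 19.5 × 0.2052 ≈ 4.00 ng/mL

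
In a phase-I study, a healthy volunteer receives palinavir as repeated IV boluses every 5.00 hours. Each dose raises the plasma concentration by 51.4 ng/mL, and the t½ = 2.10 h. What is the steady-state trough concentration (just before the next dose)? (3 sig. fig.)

12.2 ng/mL

k = ln 2 / 2.10 = 0.3301 h⁻¹
Fraction remaining after one interval: e^(−kτ) = e^(−0.3301 × 5.00) = 0.1920
R = 1 / (1 − 0.1920) = 1.238
Css,max = 51.4 × 1.238 = 63.61 ng/mL
Css,min = Css,max × e^(−kτ) = 63.61 × 0.1920 ≈ 12.2 ng/mL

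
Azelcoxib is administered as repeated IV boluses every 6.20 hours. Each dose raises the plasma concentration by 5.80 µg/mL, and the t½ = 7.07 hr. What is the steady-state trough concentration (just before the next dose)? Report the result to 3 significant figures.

6.93 µg/mL

k = ln 2 / 7.07 = 0.09804 hr⁻¹
Fraction remaining after one interval: e^(−kτ) = e^(−0.09804 × 6.20) = 0.5445
R = 1 / (1 − 0.5445) = 2.195
Css,max = 5.80 × 2.195 = 12.73 µg/mL
Css,min = Css,max × e^(−kτ) = 12.73 × 0.5445 ≈ 6.93 µg/mL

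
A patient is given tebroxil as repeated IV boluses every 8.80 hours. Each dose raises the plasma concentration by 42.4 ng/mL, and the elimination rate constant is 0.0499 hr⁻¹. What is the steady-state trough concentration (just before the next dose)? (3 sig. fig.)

76.9 ng/mL

Fraction remaining after one interval: e^(−kτ) = e^(−0.04990 × 8.80) = 0.6446
R = 1 / (1 − 0.6446) = 2.814
Css,max = 42.4 × 2.814 = 119.3 ng/mL
Css,min = Css,max × e^(−kτ) = 119.3 × 0.6446 ≈ 76.9 ng/mL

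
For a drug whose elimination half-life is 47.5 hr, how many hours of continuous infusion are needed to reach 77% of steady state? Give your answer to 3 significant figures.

k = ln 2 / 47.5 = 0.01459 hr⁻¹
f = 1 − e^(−kt)  ⇒  t = −ln(1 − f) / k
t = −ln(1 − 0.77) / 0.01459 = 1.470 / 0.01459 ≈ 101 hours

101 hours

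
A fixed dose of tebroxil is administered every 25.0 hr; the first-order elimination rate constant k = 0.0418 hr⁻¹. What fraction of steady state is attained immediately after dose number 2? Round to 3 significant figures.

0.876

f_n = 1 − e^(−nkτ) = 1 − e^(−2 × 0.04180 × 25.0) = 1 − e^(−2.090) = 1 − 0.1237 ≈ 0.876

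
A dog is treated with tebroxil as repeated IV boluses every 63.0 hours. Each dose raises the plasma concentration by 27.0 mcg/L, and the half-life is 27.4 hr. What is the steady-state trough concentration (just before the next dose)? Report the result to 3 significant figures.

k = ln 2 / 27.4 = 0.02530 hr⁻¹
Fraction remaining after one interval: e^(−kτ) = e^(−0.02530 × 63.0) = 0.2032
R = 1 / (1 − 0.2032) = 1.255
Css,max = 27.0 × 1.255 = 33.88 mcg/L
Css,min = Css,max × e^(−kτ) = 33.88 × 0.2032 ≈ 6.88 mcg/L

6.88 mcg/L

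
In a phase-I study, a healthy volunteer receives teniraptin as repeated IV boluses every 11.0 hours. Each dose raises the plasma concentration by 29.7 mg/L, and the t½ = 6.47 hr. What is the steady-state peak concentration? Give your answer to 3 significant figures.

k = ln 2 / 6.47 = 0.1071 hr⁻¹
Fraction remaining after one interval: e^(−kτ) = e^(−0.1071 × 11.0) = 0.3078
R = 1 / (1 − 0.3078) = 1.445
Css,max = 29.7 × 1.445 ≈ 42.9 mg/L

42.9 mg/L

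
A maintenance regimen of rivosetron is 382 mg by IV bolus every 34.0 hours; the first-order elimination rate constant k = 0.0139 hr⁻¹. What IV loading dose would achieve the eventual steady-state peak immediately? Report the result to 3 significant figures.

Accumulation ratio R = 1 / (1 − e^(−kτ)) = 1 / (1 − e^(−0.01390×34.0)) = 1 / (1 − 0.6234) = 2.655
Loading dose = maintenance dose × R = 382 × 2.655 ≈ 1010 mg

1010 mg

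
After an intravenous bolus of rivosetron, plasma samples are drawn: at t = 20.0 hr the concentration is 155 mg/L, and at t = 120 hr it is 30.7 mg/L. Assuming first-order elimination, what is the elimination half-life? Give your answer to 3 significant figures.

42.8 hours

k = ln(C₁/C₂) / (t₂ − t₁) = ln(155/30.7) / (120 − 20.0)
  = 1.619 / 100.0 = 0.01619 hr⁻¹
t½ = ln 2 / k = ln 2 / 0.01619 ≈ 42.8 hours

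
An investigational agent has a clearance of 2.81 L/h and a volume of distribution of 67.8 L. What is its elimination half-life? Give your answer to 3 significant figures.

k = CL / V = 2.81 / 67.8 = 0.04145 h⁻¹
t½ = ln 2 / k = ln 2 / 0.04145 ≈ 16.7 hours

16.7 hours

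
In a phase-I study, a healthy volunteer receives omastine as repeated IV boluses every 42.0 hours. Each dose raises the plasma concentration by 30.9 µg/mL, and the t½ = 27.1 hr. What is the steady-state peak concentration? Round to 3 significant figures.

46.9 µg/mL

k = ln 2 / 27.1 = 0.02558 hr⁻¹
Fraction remaining after one interval: e^(−kτ) = e^(−0.02558 × 42.0) = 0.3416
R = 1 / (1 − 0.3416) = 1.519
Css,max = 30.9 × 1.519 ≈ 46.9 µg/mL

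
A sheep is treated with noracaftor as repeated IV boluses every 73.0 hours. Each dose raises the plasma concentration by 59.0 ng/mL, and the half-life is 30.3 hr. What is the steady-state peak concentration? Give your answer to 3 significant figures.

72.7 ng/mL

k = ln 2 / 30.3 = 0.02288 hr⁻¹
Fraction remaining after one interval: e^(−kτ) = e^(−0.02288 × 73.0) = 0.1883
R = 1 / (1 − 0.1883) = 1.232
Css,max = 59.0 × 1.232 ≈ 72.7 ng/mL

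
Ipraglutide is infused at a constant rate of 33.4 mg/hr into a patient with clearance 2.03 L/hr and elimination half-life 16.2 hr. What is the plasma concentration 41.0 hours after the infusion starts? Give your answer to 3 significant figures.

13.6 mg/L

Css = rate / CL = 33.4 / 2.03 = 16.45 mg/L
k = ln 2 / 16.2 = 0.04279 hr⁻¹
C(t) = Css (1 − e^(−kt)) = 16.45 × (1 − e^(−1.754)) = 16.45 × 0.8270 ≈ 13.6 mg/L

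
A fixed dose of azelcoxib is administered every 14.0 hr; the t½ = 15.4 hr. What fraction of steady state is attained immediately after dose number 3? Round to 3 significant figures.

k = ln 2 / 15.4 = 0.04501 hr⁻¹
f_n = 1 − e^(−nkτ) = 1 − e^(−3 × 0.04501 × 14.0) = 1 − e^(−1.890) = 1 − 0.1510 ≈ 0.849

0.849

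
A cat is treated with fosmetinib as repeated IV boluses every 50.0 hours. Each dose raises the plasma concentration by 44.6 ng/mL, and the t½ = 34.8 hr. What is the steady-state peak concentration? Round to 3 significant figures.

k = ln 2 / 34.8 = 0.01992 hr⁻¹
Fraction remaining after one interval: e^(−kτ) = e^(−0.01992 × 50.0) = 0.3694
R = 1 / (1 − 0.3694) = 1.586
Css,max = 44.6 × 1.586 ≈ 70.7 ng/mL

70.7 ng/mL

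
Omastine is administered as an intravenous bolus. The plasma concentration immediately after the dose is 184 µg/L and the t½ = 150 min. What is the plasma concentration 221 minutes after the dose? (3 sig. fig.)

66.3 µg/L

k = ln 2 / 150 = 0.004621 min⁻¹
221 min is 1.473 half-lives, so C = 184 × (1/2)^1.473 = 184 × 0.3601 ≈ 66.3 µg/L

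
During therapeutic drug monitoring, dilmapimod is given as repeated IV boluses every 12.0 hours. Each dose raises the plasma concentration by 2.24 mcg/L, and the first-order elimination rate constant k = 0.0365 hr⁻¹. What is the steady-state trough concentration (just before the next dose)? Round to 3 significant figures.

Fraction remaining after one interval: e^(−kτ) = e^(−0.03650 × 12.0) = 0.6453
R = 1 / (1 − 0.6453) = 2.819
Css,max = 2.24 × 2.819 = 6.316 mcg/L
Css,min = Css,max × e^(−kτ) = 6.316 × 0.6453 ≈ 4.08 mcg/L

4.08 mcg/L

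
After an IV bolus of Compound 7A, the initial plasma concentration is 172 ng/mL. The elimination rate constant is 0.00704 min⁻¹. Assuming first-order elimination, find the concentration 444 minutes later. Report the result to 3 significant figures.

7.55 ng/mL

C(t) = C₀ e^(−kt) = 172 × e^(−0.007040 × 444) = 172 × e^(−3.126) = 172 × 0.04390 ≈ 7.55 ng/mL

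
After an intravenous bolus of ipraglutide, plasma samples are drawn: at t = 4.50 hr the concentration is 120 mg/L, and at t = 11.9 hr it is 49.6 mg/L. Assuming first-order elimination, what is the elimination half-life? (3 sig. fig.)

k = ln(C₁/C₂) / (t₂ − t₁) = ln(120/49.6) / (11.9 − 4.50)
  = 0.8835 / 7.400 = 0.1194 hr⁻¹
t½ = ln 2 / k = ln 2 / 0.1194 ≈ 5.81 hours

5.81 hours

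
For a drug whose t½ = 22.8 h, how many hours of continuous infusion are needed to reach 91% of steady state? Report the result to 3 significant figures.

k = ln 2 / 22.8 = 0.03040 h⁻¹
f = 1 − e^(−kt)  ⇒  t = −ln(1 − f) / k
t = −ln(1 − 0.91) / 0.03040 = 2.408 / 0.03040 ≈ 79.2 hours

79.2 hours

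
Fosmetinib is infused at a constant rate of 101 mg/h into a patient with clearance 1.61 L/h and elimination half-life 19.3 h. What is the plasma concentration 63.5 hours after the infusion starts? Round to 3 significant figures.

56.3 µg/mL

Css = rate / CL = 101 / 1.61 = 62.73 µg/mL
k = ln 2 / 19.3 = 0.03591 h⁻¹
C(t) = Css (1 − e^(−kt)) = 62.73 × (1 − e^(−2.281)) = 62.73 × 0.8978 ≈ 56.3 µg/mL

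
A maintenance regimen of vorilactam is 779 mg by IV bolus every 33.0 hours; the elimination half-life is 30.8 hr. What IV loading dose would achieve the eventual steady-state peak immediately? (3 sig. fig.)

1490 mg

k = ln 2 / 30.8 = 0.02250 hr⁻¹
Accumulation ratio R = 1 / (1 − e^(−kτ)) = 1 / (1 − e^(−0.02250×33.0)) = 1 / (1 − 0.4758) = 1.908
Loading dose = maintenance dose × R = 779 × 1.908 ≈ 1490 mg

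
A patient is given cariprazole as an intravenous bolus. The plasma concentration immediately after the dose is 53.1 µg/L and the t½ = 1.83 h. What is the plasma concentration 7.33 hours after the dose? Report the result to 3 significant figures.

k = ln 2 / 1.83 = 0.3788 h⁻¹
C(t) = C₀ e^(−kt) = 53.1 × e^(−0.3788 × 7.33) = 53.1 × e^(−2.776) = 53.1 × 0.06226 ≈ 3.31 µg/L

3.31 µg/L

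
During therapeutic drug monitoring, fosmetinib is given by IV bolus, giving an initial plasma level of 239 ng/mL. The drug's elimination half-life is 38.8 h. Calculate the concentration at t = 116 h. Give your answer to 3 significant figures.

k = ln 2 / 38.8 = 0.01786 h⁻¹
116 h is 2.990 half-lives, so C = 239 × (1/2)^2.990 = 239 × 0.1259 ≈ 30.1 ng/mL

30.1 ng/mL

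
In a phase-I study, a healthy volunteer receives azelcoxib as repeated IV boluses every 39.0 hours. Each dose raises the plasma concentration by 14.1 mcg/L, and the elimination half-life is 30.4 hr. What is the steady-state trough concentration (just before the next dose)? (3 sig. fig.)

9.84 mcg/L

k = ln 2 / 30.4 = 0.02280 hr⁻¹
Fraction remaining after one interval: e^(−kτ) = e^(−0.02280 × 39.0) = 0.4110
R = 1 / (1 − 0.4110) = 1.698
Css,max = 14.1 × 1.698 = 23.94 mcg/L
Css,min = Css,max × e^(−kτ) = 23.94 × 0.4110 ≈ 9.84 mcg/L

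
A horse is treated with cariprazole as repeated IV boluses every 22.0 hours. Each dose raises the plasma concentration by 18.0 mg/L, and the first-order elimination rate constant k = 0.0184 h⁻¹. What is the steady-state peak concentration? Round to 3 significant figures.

Fraction remaining after one interval: e^(−kτ) = e^(−0.01840 × 22.0) = 0.6671
R = 1 / (1 − 0.6671) = 3.004
Css,max = 18.0 × 3.004 ≈ 54.1 mg/L

54.1 mg/L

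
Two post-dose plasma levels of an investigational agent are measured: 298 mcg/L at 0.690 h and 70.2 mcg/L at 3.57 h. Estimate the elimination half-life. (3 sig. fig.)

1.38 hours

k = ln(C₁/C₂) / (t₂ − t₁) = ln(298/70.2) / (3.57 − 0.690)
  = 1.446 / 2.880 = 0.5020 h⁻¹
t½ = ln 2 / k = ln 2 / 0.5020 ≈ 1.38 hours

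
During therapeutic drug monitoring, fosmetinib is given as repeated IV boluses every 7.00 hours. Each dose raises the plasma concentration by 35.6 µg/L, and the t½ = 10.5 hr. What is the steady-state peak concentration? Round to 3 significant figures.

96.2 µg/L

k = ln 2 / 10.5 = 0.06601 hr⁻¹
Fraction remaining after one interval: e^(−kτ) = e^(−0.06601 × 7.00) = 0.6300
R = 1 / (1 − 0.6300) = 2.702
Css,max = 35.6 × 2.702 ≈ 96.2 µg/L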